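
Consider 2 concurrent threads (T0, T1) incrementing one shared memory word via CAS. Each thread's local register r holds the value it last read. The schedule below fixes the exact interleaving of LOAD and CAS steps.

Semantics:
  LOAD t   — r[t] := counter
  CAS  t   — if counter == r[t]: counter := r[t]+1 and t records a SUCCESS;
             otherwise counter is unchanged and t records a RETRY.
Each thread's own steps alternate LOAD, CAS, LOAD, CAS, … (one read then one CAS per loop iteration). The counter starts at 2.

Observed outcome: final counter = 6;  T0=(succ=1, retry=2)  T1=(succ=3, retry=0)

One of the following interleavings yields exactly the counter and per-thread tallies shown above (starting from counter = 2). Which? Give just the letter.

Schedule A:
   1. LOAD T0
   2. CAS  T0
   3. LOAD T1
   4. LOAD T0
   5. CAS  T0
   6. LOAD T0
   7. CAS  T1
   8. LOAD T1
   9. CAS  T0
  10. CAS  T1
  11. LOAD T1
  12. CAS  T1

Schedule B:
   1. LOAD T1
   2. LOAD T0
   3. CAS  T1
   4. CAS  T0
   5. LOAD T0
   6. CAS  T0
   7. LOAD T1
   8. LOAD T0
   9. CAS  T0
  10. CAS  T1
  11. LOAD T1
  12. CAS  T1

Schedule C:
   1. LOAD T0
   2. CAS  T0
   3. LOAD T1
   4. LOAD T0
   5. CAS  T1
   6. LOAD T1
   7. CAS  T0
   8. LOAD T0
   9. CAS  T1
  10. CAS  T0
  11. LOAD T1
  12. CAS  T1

Tracing schedule C:
#1 T0 reads 2
#2 T0 CAS(2→3) writes; counter now 3
#3 T1 reads 3
#4 T0 reads 3
#5 T1 CAS(3→4) writes; counter now 4
#6 T1 reads 4
#7 T0 CAS(3→4) fails; counter now 4
#8 T0 reads 4
#9 T1 CAS(4→5) writes; counter now 5
#10 T0 CAS(4→5) fails; counter now 5
#11 T1 reads 5
#12 T1 CAS(5→6) writes; counter now 6

C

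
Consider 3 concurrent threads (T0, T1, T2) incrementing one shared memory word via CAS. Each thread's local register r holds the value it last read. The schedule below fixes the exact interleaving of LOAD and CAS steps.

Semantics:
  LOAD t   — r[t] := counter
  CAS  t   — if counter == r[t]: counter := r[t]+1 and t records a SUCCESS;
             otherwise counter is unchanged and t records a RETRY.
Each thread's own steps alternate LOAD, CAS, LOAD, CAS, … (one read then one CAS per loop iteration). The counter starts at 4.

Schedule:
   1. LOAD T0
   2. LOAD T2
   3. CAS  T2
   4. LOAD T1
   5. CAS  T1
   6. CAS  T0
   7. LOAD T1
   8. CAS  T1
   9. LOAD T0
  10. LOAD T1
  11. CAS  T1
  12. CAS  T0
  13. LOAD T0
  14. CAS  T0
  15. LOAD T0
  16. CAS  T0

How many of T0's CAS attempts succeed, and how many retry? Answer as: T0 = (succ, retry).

   1) LOAD T0:  M=4  r_T0=4
   2) LOAD T2:  M=4  r_T2=4
   3) CAS  T2:  M=5  r_T2=4 ✓
   4) LOAD T1:  M=5  r_T1=5
   5) CAS  T1:  M=6  r_T1=5 ✓
   6) CAS  T0:  M=6  r_T0=4 ✗
   7) LOAD T1:  M=6  r_T1=6
   8) CAS  T1:  M=7  r_T1=6 ✓
   9) LOAD T0:  M=7  r_T0=7
  10) LOAD T1:  M=7  r_T1=7
  11) CAS  T1:  M=8  r_T1=7 ✓
  12) CAS  T0:  M=8  r_T0=7 ✗
  13) LOAD T0:  M=8  r_T0=8
  14) CAS  T0:  M=9  r_T0=8 ✓
  15) LOAD T0:  M=9  r_T0=9
  16) CAS  T0:  M=10  r_T0=9 ✓

T0 = (2, 2)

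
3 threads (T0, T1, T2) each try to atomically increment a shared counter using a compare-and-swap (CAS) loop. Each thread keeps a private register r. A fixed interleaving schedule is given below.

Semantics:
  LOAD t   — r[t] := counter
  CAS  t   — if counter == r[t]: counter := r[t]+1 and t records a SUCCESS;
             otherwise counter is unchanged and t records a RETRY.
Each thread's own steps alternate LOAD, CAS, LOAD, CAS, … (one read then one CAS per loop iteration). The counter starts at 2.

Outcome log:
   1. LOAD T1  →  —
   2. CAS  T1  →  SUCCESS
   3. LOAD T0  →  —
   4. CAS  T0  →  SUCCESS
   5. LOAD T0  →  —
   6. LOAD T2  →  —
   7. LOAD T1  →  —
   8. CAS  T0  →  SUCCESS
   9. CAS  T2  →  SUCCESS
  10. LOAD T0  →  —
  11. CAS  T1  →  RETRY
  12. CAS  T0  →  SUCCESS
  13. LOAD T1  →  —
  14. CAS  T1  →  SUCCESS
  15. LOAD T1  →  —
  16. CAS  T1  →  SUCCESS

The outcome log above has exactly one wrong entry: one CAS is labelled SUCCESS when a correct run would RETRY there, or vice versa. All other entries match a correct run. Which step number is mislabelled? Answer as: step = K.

Correct run:
step 1: T1 LOAD ⇒ load; ctr=2 reg=2
step 2: T1 CAS ⇒ ok; ctr=3 reg=2
step 3: T0 LOAD ⇒ load; ctr=3 reg=3
step 4: T0 CAS ⇒ ok; ctr=4 reg=3
step 5: T0 LOAD ⇒ load; ctr=4 reg=4
step 6: T2 LOAD ⇒ load; ctr=4 reg=4
step 7: T1 LOAD ⇒ load; ctr=4 reg=4
step 8: T0 CAS ⇒ ok; ctr=5 reg=4
step 9: T2 CAS ⇒ retry; ctr=5 reg=4
step 10: T0 LOAD ⇒ load; ctr=5 reg=5
step 11: T1 CAS ⇒ retry; ctr=5 reg=4
step 12: T0 CAS ⇒ ok; ctr=6 reg=5
step 13: T1 LOAD ⇒ load; ctr=6 reg=6
step 14: T1 CAS ⇒ ok; ctr=7 reg=6
step 15: T1 LOAD ⇒ load; ctr=7 reg=7
step 16: T1 CAS ⇒ ok; ctr=8 reg=7
Flip is step 9.

step = 9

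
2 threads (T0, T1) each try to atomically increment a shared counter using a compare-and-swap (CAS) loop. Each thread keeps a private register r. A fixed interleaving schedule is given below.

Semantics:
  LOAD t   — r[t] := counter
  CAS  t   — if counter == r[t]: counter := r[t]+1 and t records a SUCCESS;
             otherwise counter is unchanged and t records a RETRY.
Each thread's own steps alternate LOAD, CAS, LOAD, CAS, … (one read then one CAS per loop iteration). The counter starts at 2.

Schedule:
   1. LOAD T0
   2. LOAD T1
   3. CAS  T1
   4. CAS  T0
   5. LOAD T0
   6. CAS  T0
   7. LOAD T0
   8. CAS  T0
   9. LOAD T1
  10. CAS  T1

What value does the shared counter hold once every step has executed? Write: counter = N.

[1] T0.load  rd  (counter 2, T0.r 2)
[2] T1.load  rd  (counter 2, T1.r 2)
[3] T1.cas  hit  (counter 3, T1.r 2)
[4] T0.cas  miss  (counter 3, T0.r 2)
[5] T0.load  rd  (counter 3, T0.r 3)
[6] T0.cas  hit  (counter 4, T0.r 3)
[7] T0.load  rd  (counter 4, T0.r 4)
[8] T0.cas  hit  (counter 5, T0.r 4)
[9] T1.load  rd  (counter 5, T1.r 5)
[10] T1.cas  hit  (counter 6, T1.r 5)

counter = 6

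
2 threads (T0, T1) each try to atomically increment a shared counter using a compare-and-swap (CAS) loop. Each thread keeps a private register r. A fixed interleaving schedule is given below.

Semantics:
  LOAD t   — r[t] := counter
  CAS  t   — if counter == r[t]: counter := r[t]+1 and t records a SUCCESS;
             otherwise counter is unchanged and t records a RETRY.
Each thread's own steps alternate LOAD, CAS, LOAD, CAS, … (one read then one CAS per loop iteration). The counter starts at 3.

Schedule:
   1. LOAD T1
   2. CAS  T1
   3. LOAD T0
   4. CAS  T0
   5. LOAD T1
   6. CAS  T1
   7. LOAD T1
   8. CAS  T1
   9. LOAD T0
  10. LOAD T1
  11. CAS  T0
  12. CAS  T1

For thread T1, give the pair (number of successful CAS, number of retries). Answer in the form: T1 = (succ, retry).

T1 = (3, 1)

1. LOAD T1 → mem=3 r[T1]=3 [LOAD]
2. CAS T1 → mem=4 r[T1]=3 [OK]
3. LOAD T0 → mem=4 r[T0]=4 [LOAD]
4. CAS T0 → mem=5 r[T0]=4 [OK]
5. LOAD T1 → mem=5 r[T1]=5 [LOAD]
6. CAS T1 → mem=6 r[T1]=5 [OK]
7. LOAD T1 → mem=6 r[T1]=6 [LOAD]
8. CAS T1 → mem=7 r[T1]=6 [OK]
9. LOAD T0 → mem=7 r[T0]=7 [LOAD]
10. LOAD T1 → mem=7 r[T1]=7 [LOAD]
11. CAS T0 → mem=8 r[T0]=7 [OK]
12. CAS T1 → mem=8 r[T1]=7 [RETRY]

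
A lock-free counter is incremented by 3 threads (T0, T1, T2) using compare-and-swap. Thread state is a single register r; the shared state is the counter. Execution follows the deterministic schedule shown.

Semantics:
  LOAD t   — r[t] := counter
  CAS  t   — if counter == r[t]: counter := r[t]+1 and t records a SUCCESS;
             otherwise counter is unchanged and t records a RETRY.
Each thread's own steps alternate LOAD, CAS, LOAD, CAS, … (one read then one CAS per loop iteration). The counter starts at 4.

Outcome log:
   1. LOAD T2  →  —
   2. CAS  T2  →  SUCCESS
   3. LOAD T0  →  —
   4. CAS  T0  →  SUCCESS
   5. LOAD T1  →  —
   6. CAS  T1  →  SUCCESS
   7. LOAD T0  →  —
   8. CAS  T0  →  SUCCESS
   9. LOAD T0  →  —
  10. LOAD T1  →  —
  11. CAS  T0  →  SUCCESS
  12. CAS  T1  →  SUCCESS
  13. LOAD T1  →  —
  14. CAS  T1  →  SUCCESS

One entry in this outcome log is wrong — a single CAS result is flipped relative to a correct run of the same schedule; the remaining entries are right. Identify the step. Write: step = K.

step = 12

Re-executing:
T2 LOAD — after: cnt=4, r=4 — load
T2 CAS — after: cnt=5, r=4 — ok
T0 LOAD — after: cnt=5, r=5 — load
T0 CAS — after: cnt=6, r=5 — ok
T1 LOAD — after: cnt=6, r=6 — load
T1 CAS — after: cnt=7, r=6 — ok
T0 LOAD — after: cnt=7, r=7 — load
T0 CAS — after: cnt=8, r=7 — ok
T0 LOAD — after: cnt=8, r=8 — load
T1 LOAD — after: cnt=8, r=8 — load
T0 CAS — after: cnt=9, r=8 — ok
T1 CAS — after: cnt=9, r=8 — retry
T1 LOAD — after: cnt=9, r=9 — load
T1 CAS — after: cnt=10, r=9 — ok
Mismatch at 12.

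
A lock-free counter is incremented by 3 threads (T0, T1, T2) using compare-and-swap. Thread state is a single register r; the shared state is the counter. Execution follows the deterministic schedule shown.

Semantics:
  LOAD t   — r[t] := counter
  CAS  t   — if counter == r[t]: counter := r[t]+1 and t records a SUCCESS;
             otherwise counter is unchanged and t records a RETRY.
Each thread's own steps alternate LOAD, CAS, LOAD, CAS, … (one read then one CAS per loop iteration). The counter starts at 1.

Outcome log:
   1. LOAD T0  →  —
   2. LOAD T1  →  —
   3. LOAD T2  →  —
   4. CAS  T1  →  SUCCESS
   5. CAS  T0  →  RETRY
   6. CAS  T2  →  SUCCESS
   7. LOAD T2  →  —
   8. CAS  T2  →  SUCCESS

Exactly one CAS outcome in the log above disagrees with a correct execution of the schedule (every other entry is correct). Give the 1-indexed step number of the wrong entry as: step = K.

Re-executing:
T0 LOAD — after: cnt=1, r=1 — load
T1 LOAD — after: cnt=1, r=1 — load
T2 LOAD — after: cnt=1, r=1 — load
T1 CAS — after: cnt=2, r=1 — ok
T0 CAS — after: cnt=2, r=1 — retry
T2 CAS — after: cnt=2, r=1 — retry
T2 LOAD — after: cnt=2, r=2 — load
T2 CAS — after: cnt=3, r=2 — ok
Log disagrees first at step 6.

step = 6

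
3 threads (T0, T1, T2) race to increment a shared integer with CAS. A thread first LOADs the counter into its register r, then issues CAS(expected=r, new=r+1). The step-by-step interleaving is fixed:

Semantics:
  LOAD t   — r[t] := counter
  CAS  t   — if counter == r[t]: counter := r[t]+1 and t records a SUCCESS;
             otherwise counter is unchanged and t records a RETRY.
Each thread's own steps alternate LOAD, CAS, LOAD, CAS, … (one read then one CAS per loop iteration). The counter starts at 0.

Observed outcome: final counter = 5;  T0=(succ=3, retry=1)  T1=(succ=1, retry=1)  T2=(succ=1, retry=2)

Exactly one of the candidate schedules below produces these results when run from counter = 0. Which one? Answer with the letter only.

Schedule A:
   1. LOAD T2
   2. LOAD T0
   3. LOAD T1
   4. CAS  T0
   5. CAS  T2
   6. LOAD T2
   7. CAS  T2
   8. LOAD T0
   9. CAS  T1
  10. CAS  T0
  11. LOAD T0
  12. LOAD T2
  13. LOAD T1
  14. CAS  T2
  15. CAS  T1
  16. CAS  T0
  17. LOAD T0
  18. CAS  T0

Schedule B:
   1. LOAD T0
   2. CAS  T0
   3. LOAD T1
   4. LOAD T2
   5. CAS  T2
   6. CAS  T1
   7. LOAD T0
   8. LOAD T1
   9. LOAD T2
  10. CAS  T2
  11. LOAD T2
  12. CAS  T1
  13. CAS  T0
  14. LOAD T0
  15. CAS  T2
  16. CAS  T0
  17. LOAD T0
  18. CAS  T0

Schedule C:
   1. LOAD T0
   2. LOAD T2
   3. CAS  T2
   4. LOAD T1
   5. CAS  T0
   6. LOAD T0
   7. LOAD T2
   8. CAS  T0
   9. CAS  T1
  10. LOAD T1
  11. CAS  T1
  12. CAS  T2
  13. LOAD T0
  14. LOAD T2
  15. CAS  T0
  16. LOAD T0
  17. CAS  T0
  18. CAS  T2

C

Simulating candidate C:
#1 T0 reads 0
#2 T2 reads 0
#3 T2 CAS(0→1) writes; counter now 1
#4 T1 reads 1
#5 T0 CAS(0→1) fails; counter now 1
#6 T0 reads 1
#7 T2 reads 1
#8 T0 CAS(1→2) writes; counter now 2
#9 T1 CAS(1→2) fails; counter now 2
#10 T1 reads 2
#11 T1 CAS(2→3) writes; counter now 3
#12 T2 CAS(1→2) fails; counter now 3
#13 T0 reads 3
#14 T2 reads 3
#15 T0 CAS(3→4) writes; counter now 4
#16 T0 reads 4
#17 T0 CAS(4→5) writes; counter now 5
#18 T2 CAS(3→4) fails; counter now 5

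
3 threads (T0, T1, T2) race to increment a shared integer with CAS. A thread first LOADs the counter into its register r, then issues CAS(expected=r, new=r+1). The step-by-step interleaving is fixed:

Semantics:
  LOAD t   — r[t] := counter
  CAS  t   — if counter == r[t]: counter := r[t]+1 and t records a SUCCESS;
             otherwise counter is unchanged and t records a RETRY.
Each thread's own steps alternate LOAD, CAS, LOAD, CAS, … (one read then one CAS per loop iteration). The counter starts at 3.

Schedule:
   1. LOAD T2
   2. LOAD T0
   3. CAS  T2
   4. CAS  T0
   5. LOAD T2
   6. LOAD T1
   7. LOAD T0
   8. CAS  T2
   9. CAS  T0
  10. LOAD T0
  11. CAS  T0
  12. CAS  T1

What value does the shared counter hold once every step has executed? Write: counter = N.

step 1: T2 LOAD ⇒ load; ctr=3 reg=3
step 2: T0 LOAD ⇒ load; ctr=3 reg=3
step 3: T2 CAS ⇒ ok; ctr=4 reg=3
step 4: T0 CAS ⇒ retry; ctr=4 reg=3
step 5: T2 LOAD ⇒ load; ctr=4 reg=4
step 6: T1 LOAD ⇒ load; ctr=4 reg=4
step 7: T0 LOAD ⇒ load; ctr=4 reg=4
step 8: T2 CAS ⇒ ok; ctr=5 reg=4
step 9: T0 CAS ⇒ retry; ctr=5 reg=4
step 10: T0 LOAD ⇒ load; ctr=5 reg=5
step 11: T0 CAS ⇒ ok; ctr=6 reg=5
step 12: T1 CAS ⇒ retry; ctr=6 reg=4

counter = 6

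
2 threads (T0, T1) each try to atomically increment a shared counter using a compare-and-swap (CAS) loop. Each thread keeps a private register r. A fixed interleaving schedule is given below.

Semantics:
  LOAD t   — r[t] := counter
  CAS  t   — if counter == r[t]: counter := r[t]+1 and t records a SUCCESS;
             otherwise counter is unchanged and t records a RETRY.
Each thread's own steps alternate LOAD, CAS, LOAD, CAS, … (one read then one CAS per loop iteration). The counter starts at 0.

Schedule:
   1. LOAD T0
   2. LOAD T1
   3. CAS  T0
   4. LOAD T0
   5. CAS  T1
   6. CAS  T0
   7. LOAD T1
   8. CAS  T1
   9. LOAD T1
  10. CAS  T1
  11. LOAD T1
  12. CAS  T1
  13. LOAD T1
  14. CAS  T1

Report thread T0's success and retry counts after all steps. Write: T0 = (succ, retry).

T0 = (2, 0)

   1) LOAD T0:  M=0  r_T0=0
   2) LOAD T1:  M=0  r_T1=0
   3) CAS  T0:  M=1  r_T0=0 ✓
   4) LOAD T0:  M=1  r_T0=1
   5) CAS  T1:  M=1  r_T1=0 ✗
   6) CAS  T0:  M=2  r_T0=1 ✓
   7) LOAD T1:  M=2  r_T1=2
   8) CAS  T1:  M=3  r_T1=2 ✓
   9) LOAD T1:  M=3  r_T1=3
  10) CAS  T1:  M=4  r_T1=3 ✓
  11) LOAD T1:  M=4  r_T1=4
  12) CAS  T1:  M=5  r_T1=4 ✓
  13) LOAD T1:  M=5  r_T1=5
  14) CAS  T1:  M=6  r_T1=5 ✓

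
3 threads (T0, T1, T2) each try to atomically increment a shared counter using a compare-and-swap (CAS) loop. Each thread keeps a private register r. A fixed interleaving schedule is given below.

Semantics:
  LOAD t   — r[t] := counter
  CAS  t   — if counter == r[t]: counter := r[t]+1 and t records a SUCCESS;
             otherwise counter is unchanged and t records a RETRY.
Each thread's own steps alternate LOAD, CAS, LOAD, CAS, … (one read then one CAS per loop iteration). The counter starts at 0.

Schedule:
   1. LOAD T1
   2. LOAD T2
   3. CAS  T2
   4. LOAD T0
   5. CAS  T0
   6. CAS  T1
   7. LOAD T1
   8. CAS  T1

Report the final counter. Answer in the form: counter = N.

   1) LOAD T1:  M=0  r_T1=0
   2) LOAD T2:  M=0  r_T2=0
   3) CAS  T2:  M=1  r_T2=0 ✓
   4) LOAD T0:  M=1  r_T0=1
   5) CAS  T0:  M=2  r_T0=1 ✓
   6) CAS  T1:  M=2  r_T1=0 ✗
   7) LOAD T1:  M=2  r_T1=2
   8) CAS  T1:  M=3  r_T1=2 ✓

counter = 3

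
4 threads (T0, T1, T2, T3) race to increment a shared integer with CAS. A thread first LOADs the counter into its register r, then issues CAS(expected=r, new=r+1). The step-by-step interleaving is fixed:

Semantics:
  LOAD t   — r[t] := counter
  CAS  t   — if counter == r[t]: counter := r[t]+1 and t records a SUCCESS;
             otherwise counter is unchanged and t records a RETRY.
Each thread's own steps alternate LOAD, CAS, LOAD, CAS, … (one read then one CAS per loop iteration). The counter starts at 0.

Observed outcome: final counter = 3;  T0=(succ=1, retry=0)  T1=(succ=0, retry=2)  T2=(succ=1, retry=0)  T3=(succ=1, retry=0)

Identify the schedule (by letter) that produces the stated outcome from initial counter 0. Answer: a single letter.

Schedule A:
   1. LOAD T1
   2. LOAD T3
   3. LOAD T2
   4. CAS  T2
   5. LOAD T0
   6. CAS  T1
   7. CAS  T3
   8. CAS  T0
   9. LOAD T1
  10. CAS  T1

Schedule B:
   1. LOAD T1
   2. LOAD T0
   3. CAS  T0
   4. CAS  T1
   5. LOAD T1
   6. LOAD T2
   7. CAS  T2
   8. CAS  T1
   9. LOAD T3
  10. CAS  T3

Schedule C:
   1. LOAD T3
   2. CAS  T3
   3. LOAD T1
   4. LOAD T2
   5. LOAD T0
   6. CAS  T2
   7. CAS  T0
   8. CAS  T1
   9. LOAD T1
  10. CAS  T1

B

Simulating candidate B:
   1) LOAD T1:  M=0  r_T1=0
   2) LOAD T0:  M=0  r_T0=0
   3) CAS  T0:  M=1  r_T0=0 ✓
   4) CAS  T1:  M=1  r_T1=0 ✗
   5) LOAD T1:  M=1  r_T1=1
   6) LOAD T2:  M=1  r_T2=1
   7) CAS  T2:  M=2  r_T2=1 ✓
   8) CAS  T1:  M=2  r_T1=1 ✗
   9) LOAD T3:  M=2  r_T3=2
  10) CAS  T3:  M=3  r_T3=2 ✓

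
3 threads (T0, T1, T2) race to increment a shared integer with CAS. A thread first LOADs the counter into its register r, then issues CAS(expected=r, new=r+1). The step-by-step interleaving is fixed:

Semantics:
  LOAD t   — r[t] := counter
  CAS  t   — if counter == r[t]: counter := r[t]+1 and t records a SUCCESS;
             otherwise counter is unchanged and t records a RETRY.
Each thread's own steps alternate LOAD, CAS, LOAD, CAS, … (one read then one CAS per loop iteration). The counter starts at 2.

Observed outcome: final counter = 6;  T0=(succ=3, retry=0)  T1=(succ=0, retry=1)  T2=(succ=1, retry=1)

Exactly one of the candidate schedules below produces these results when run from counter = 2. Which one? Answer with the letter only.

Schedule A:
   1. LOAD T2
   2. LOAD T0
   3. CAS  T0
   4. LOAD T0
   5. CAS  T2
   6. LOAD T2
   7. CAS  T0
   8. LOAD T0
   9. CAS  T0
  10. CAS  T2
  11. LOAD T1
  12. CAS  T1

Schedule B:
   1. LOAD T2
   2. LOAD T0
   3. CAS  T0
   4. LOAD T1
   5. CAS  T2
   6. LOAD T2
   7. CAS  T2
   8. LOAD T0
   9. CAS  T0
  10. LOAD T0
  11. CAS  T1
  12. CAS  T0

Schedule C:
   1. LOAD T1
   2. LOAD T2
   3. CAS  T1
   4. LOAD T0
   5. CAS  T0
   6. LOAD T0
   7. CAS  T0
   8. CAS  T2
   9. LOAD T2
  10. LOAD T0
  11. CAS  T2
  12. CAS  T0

B

Tracing schedule B:
#1 T2 reads 2
#2 T0 reads 2
#3 T0 CAS(2→3) writes; counter now 3
#4 T1 reads 3
#5 T2 CAS(2→3) fails; counter now 3
#6 T2 reads 3
#7 T2 CAS(3→4) writes; counter now 4
#8 T0 reads 4
#9 T0 CAS(4→5) writes; counter now 5
#10 T0 reads 5
#11 T1 CAS(3→4) fails; counter now 5
#12 T0 CAS(5→6) writes; counter now 6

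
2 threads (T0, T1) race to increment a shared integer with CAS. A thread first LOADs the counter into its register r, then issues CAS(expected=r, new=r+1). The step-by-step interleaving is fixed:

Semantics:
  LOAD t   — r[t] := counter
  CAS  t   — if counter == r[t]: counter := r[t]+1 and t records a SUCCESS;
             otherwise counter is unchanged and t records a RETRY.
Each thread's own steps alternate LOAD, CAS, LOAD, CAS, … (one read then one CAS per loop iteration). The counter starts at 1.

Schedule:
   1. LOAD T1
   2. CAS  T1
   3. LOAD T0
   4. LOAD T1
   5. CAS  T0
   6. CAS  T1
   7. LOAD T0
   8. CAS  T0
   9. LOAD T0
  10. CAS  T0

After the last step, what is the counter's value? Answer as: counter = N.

   1) LOAD T1:  M=1  r_T1=1
   2) CAS  T1:  M=2  r_T1=1 ✓
   3) LOAD T0:  M=2  r_T0=2
   4) LOAD T1:  M=2  r_T1=2
   5) CAS  T0:  M=3  r_T0=2 ✓
   6) CAS  T1:  M=3  r_T1=2 ✗
   7) LOAD T0:  M=3  r_T0=3
   8) CAS  T0:  M=4  r_T0=3 ✓
   9) LOAD T0:  M=4  r_T0=4
  10) CAS  T0:  M=5  r_T0=4 ✓

counter = 5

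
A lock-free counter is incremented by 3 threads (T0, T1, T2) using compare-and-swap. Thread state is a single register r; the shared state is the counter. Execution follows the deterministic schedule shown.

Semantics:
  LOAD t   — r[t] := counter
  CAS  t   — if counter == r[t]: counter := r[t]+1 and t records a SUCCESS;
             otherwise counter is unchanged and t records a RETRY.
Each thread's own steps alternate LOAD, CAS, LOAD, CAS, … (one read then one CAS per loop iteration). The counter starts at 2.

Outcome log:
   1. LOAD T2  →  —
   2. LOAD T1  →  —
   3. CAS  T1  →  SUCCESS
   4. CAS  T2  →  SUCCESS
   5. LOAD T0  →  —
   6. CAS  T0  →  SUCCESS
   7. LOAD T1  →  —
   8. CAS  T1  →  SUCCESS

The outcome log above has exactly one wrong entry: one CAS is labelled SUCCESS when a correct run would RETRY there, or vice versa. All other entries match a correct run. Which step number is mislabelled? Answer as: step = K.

Re-executing:
   1) LOAD T2:  M=2  r_T2=2
   2) LOAD T1:  M=2  r_T1=2
   3) CAS  T1:  M=3  r_T1=2 ✓
   4) CAS  T2:  M=3  r_T2=2 ✗
   5) LOAD T0:  M=3  r_T0=3
   6) CAS  T0:  M=4  r_T0=3 ✓
   7) LOAD T1:  M=4  r_T1=4
   8) CAS  T1:  M=5  r_T1=4 ✓
Flip is step 4.

step = 4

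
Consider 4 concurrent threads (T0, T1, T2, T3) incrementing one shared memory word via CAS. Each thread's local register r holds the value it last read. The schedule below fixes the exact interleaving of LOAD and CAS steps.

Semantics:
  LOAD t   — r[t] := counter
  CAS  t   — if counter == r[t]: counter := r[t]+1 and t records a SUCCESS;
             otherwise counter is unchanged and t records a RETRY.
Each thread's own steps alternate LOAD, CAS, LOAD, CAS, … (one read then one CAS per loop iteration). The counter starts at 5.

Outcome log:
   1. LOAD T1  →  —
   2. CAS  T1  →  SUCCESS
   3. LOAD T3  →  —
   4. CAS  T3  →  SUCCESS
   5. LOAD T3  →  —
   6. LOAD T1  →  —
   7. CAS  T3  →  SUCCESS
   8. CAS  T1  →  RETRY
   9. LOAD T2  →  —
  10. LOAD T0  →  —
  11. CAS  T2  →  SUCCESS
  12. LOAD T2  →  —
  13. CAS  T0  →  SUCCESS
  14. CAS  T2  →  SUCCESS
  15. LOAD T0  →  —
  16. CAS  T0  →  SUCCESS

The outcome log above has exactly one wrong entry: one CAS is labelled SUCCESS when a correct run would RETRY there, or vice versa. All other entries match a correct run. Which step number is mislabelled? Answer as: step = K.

Reference trace:
step 1: T1 LOAD ⇒ load; ctr=5 reg=5
step 2: T1 CAS ⇒ ok; ctr=6 reg=5
step 3: T3 LOAD ⇒ load; ctr=6 reg=6
step 4: T3 CAS ⇒ ok; ctr=7 reg=6
step 5: T3 LOAD ⇒ load; ctr=7 reg=7
step 6: T1 LOAD ⇒ load; ctr=7 reg=7
step 7: T3 CAS ⇒ ok; ctr=8 reg=7
step 8: T1 CAS ⇒ retry; ctr=8 reg=7
step 9: T2 LOAD ⇒ load; ctr=8 reg=8
step 10: T0 LOAD ⇒ load; ctr=8 reg=8
step 11: T2 CAS ⇒ ok; ctr=9 reg=8
step 12: T2 LOAD ⇒ load; ctr=9 reg=9
step 13: T0 CAS ⇒ retry; ctr=9 reg=8
step 14: T2 CAS ⇒ ok; ctr=10 reg=9
step 15: T0 LOAD ⇒ load; ctr=10 reg=10
step 16: T0 CAS ⇒ ok; ctr=11 reg=10
Mismatch at 13.

step = 13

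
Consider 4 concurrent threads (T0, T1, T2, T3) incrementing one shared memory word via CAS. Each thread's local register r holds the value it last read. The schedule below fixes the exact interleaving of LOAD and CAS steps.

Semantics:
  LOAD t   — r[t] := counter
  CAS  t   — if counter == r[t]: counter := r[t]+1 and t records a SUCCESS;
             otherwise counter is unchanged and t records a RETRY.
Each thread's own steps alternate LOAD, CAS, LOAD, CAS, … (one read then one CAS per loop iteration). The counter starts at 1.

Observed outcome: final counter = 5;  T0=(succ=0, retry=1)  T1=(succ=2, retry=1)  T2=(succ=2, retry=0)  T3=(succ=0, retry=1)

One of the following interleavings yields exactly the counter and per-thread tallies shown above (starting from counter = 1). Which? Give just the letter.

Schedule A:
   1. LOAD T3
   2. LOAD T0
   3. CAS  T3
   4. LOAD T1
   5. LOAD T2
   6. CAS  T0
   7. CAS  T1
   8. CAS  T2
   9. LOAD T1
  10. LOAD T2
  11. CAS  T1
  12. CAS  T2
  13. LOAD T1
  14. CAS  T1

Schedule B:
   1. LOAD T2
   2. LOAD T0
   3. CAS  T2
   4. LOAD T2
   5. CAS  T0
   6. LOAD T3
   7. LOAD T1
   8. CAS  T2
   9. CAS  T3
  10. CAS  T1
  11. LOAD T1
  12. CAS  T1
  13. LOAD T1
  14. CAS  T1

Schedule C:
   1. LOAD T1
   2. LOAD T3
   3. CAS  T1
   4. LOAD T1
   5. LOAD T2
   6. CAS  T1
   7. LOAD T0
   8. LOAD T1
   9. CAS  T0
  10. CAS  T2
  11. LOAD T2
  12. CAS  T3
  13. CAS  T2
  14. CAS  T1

B

Simulating candidate B:
step 1: T2 LOAD ⇒ load; ctr=1 reg=1
step 2: T0 LOAD ⇒ load; ctr=1 reg=1
step 3: T2 CAS ⇒ ok; ctr=2 reg=1
step 4: T2 LOAD ⇒ load; ctr=2 reg=2
step 5: T0 CAS ⇒ retry; ctr=2 reg=1
step 6: T3 LOAD ⇒ load; ctr=2 reg=2
step 7: T1 LOAD ⇒ load; ctr=2 reg=2
step 8: T2 CAS ⇒ ok; ctr=3 reg=2
step 9: T3 CAS ⇒ retry; ctr=3 reg=2
step 10: T1 CAS ⇒ retry; ctr=3 reg=2
step 11: T1 LOAD ⇒ load; ctr=3 reg=3
step 12: T1 CAS ⇒ ok; ctr=4 reg=3
step 13: T1 LOAD ⇒ load; ctr=4 reg=4
step 14: T1 CAS ⇒ ok; ctr=5 reg=4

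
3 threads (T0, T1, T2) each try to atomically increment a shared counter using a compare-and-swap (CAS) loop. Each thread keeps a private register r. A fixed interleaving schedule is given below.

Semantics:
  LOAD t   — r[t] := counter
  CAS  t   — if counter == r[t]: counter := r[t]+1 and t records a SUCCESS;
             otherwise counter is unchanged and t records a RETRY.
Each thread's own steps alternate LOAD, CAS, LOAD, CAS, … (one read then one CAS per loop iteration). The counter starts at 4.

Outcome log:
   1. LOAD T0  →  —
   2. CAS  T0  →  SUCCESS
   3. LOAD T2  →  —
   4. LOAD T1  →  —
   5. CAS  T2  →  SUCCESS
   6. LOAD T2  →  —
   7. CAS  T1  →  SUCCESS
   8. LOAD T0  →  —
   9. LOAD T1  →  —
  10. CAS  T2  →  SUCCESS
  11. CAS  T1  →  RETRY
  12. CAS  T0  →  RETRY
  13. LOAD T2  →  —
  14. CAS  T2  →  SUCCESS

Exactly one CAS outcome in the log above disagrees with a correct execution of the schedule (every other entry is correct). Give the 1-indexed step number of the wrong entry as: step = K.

Correct run:
1. LOAD T0 → mem=4 r[T0]=4 [LOAD]
2. CAS T0 → mem=5 r[T0]=4 [OK]
3. LOAD T2 → mem=5 r[T2]=5 [LOAD]
4. LOAD T1 → mem=5 r[T1]=5 [LOAD]
5. CAS T2 → mem=6 r[T2]=5 [OK]
6. LOAD T2 → mem=6 r[T2]=6 [LOAD]
7. CAS T1 → mem=6 r[T1]=5 [RETRY]
8. LOAD T0 → mem=6 r[T0]=6 [LOAD]
9. LOAD T1 → mem=6 r[T1]=6 [LOAD]
10. CAS T2 → mem=7 r[T2]=6 [OK]
11. CAS T1 → mem=7 r[T1]=6 [RETRY]
12. CAS T0 → mem=7 r[T0]=6 [RETRY]
13. LOAD T2 → mem=7 r[T2]=7 [LOAD]
14. CAS T2 → mem=8 r[T2]=7 [OK]
Mismatch at 7.

step = 7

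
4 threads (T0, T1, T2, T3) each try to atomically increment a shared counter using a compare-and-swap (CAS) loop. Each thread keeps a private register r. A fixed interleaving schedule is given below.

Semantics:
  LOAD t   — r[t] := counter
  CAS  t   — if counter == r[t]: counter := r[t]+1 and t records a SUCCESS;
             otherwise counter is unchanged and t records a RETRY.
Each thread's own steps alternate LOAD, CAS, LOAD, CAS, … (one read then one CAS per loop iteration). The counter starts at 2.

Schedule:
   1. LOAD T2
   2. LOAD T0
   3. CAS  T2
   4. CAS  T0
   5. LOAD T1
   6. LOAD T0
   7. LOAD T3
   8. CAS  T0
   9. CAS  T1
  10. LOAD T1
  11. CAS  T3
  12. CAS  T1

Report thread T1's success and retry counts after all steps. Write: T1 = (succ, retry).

T1 = (1, 1)

   1) LOAD T2:  M=2  r_T2=2
   2) LOAD T0:  M=2  r_T0=2
   3) CAS  T2:  M=3  r_T2=2 ✓
   4) CAS  T0:  M=3  r_T0=2 ✗
   5) LOAD T1:  M=3  r_T1=3
   6) LOAD T0:  M=3  r_T0=3
   7) LOAD T3:  M=3  r_T3=3
   8) CAS  T0:  M=4  r_T0=3 ✓
   9) CAS  T1:  M=4  r_T1=3 ✗
  10) LOAD T1:  M=4  r_T1=4
  11) CAS  T3:  M=4  r_T3=3 ✗
  12) CAS  T1:  M=5  r_T1=4 ✓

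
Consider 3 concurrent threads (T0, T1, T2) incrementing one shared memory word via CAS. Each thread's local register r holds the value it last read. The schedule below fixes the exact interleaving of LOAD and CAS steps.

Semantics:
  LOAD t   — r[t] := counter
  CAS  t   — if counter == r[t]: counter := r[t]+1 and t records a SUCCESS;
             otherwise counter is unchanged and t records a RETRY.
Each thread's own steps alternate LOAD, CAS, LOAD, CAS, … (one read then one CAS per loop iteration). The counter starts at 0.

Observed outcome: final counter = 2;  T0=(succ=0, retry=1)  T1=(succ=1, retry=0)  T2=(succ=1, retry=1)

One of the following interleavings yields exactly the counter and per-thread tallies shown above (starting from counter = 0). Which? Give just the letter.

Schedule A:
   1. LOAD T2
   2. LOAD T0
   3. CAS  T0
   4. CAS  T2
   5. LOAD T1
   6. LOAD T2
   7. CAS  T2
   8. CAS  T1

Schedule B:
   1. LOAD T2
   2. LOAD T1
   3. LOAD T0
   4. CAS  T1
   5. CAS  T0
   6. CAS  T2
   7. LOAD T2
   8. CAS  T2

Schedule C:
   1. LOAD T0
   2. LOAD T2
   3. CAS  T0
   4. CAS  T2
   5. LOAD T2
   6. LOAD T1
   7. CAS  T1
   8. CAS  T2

B

Run B:
1. LOAD T2 → mem=0 r[T2]=0 [LOAD]
2. LOAD T1 → mem=0 r[T1]=0 [LOAD]
3. LOAD T0 → mem=0 r[T0]=0 [LOAD]
4. CAS T1 → mem=1 r[T1]=0 [OK]
5. CAS T0 → mem=1 r[T0]=0 [RETRY]
6. CAS T2 → mem=1 r[T2]=0 [RETRY]
7. LOAD T2 → mem=1 r[T2]=1 [LOAD]
8. CAS T2 → mem=2 r[T2]=1 [OK]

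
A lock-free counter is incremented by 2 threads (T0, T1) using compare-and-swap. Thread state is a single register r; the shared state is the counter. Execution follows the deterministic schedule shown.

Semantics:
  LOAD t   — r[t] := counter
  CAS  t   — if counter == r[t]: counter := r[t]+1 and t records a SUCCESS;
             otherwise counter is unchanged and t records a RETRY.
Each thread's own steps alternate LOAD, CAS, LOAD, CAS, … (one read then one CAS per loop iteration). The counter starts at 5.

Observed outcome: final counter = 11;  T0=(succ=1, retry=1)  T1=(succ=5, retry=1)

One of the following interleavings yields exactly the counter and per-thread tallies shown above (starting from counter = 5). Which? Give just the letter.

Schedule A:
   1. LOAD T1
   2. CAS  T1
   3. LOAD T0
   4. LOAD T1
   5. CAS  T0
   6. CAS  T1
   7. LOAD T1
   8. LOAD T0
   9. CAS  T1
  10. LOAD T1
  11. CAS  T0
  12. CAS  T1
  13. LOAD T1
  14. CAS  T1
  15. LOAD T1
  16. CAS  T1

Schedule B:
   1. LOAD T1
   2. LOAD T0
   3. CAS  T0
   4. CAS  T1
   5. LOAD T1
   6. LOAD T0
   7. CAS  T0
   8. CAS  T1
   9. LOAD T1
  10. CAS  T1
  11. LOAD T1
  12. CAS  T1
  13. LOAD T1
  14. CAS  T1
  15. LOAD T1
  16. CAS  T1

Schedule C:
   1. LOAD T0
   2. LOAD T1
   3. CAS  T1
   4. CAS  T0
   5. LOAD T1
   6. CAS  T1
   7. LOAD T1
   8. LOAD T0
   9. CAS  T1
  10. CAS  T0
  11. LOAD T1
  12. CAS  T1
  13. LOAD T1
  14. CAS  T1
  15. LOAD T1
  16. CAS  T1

A

Run A:
   1) LOAD T1:  M=5  r_T1=5
   2) CAS  T1:  M=6  r_T1=5 ✓
   3) LOAD T0:  M=6  r_T0=6
   4) LOAD T1:  M=6  r_T1=6
   5) CAS  T0:  M=7  r_T0=6 ✓
   6) CAS  T1:  M=7  r_T1=6 ✗
   7) LOAD T1:  M=7  r_T1=7
   8) LOAD T0:  M=7  r_T0=7
   9) CAS  T1:  M=8  r_T1=7 ✓
  10) LOAD T1:  M=8  r_T1=8
  11) CAS  T0:  M=8  r_T0=7 ✗
  12) CAS  T1:  M=9  r_T1=8 ✓
  13) LOAD T1:  M=9  r_T1=9
  14) CAS  T1:  M=10  r_T1=9 ✓
  15) LOAD T1:  M=10  r_T1=10
  16) CAS  T1:  M=11  r_T1=10 ✓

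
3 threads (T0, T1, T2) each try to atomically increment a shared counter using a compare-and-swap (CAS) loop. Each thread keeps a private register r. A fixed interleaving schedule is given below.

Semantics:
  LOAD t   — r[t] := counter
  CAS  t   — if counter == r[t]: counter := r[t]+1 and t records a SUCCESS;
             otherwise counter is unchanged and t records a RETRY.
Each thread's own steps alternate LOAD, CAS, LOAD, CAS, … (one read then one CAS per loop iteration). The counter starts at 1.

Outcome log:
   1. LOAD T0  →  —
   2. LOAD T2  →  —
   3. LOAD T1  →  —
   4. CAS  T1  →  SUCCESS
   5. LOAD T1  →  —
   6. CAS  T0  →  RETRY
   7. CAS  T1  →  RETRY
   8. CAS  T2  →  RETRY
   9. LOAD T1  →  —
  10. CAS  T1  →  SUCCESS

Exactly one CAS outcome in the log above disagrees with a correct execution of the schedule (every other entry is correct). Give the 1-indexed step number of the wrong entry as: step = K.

Correct run:
step 1: T0 LOAD ⇒ load; ctr=1 reg=1
step 2: T2 LOAD ⇒ load; ctr=1 reg=1
step 3: T1 LOAD ⇒ load; ctr=1 reg=1
step 4: T1 CAS ⇒ ok; ctr=2 reg=1
step 5: T1 LOAD ⇒ load; ctr=2 reg=2
step 6: T0 CAS ⇒ retry; ctr=2 reg=1
step 7: T1 CAS ⇒ ok; ctr=3 reg=2
step 8: T2 CAS ⇒ retry; ctr=3 reg=1
step 9: T1 LOAD ⇒ load; ctr=3 reg=3
step 10: T1 CAS ⇒ ok; ctr=4 reg=3
Mismatch at 7.

step = 7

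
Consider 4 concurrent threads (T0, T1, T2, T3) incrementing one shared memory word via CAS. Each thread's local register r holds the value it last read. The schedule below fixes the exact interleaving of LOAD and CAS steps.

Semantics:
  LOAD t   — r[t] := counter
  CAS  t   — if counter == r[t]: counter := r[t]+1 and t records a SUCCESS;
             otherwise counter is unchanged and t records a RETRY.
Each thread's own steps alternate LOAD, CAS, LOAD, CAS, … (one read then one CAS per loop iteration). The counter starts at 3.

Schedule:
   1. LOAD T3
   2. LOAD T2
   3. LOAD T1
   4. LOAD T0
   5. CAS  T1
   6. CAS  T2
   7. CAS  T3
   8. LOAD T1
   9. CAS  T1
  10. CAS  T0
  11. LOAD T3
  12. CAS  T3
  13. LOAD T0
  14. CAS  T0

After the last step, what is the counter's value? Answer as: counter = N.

1. LOAD T3 → mem=3 r[T3]=3 [LOAD]
2. LOAD T2 → mem=3 r[T2]=3 [LOAD]
3. LOAD T1 → mem=3 r[T1]=3 [LOAD]
4. LOAD T0 → mem=3 r[T0]=3 [LOAD]
5. CAS T1 → mem=4 r[T1]=3 [OK]
6. CAS T2 → mem=4 r[T2]=3 [RETRY]
7. CAS T3 → mem=4 r[T3]=3 [RETRY]
8. LOAD T1 → mem=4 r[T1]=4 [LOAD]
9. CAS T1 → mem=5 r[T1]=4 [OK]
10. CAS T0 → mem=5 r[T0]=3 [RETRY]
11. LOAD T3 → mem=5 r[T3]=5 [LOAD]
12. CAS T3 → mem=6 r[T3]=5 [OK]
13. LOAD T0 → mem=6 r[T0]=6 [LOAD]
14. CAS T0 → mem=7 r[T0]=6 [OK]

counter = 7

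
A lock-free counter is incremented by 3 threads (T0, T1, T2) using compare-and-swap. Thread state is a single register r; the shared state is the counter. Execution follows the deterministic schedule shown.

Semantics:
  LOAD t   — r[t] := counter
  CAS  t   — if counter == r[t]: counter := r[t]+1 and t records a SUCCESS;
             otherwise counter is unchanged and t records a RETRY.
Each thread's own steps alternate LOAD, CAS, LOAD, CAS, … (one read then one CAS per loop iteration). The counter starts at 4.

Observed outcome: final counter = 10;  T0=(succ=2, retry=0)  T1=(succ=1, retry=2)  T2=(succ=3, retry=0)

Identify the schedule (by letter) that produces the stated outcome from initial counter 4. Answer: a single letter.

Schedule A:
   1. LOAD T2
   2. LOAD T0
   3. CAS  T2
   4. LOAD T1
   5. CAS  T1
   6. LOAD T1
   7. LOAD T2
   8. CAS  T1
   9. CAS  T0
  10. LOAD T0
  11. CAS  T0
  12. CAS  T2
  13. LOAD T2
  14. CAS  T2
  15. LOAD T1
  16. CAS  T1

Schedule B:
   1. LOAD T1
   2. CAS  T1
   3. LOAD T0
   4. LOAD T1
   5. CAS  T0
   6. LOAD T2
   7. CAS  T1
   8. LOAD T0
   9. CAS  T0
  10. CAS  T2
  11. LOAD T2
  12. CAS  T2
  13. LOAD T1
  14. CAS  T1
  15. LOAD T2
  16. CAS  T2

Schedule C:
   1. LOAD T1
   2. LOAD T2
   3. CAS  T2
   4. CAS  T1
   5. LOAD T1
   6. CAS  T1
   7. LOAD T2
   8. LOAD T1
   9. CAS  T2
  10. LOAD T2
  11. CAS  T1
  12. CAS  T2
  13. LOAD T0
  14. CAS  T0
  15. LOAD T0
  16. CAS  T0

C

Run C:
step 1: T1 LOAD ⇒ load; ctr=4 reg=4
step 2: T2 LOAD ⇒ load; ctr=4 reg=4
step 3: T2 CAS ⇒ ok; ctr=5 reg=4
step 4: T1 CAS ⇒ retry; ctr=5 reg=4
step 5: T1 LOAD ⇒ load; ctr=5 reg=5
step 6: T1 CAS ⇒ ok; ctr=6 reg=5
step 7: T2 LOAD ⇒ load; ctr=6 reg=6
step 8: T1 LOAD ⇒ load; ctr=6 reg=6
step 9: T2 CAS ⇒ ok; ctr=7 reg=6
step 10: T2 LOAD ⇒ load; ctr=7 reg=7
step 11: T1 CAS ⇒ retry; ctr=7 reg=6
step 12: T2 CAS ⇒ ok; ctr=8 reg=7
step 13: T0 LOAD ⇒ load; ctr=8 reg=8
step 14: T0 CAS ⇒ ok; ctr=9 reg=8
step 15: T0 LOAD ⇒ load; ctr=9 reg=9
step 16: T0 CAS ⇒ ok; ctr=10 reg=9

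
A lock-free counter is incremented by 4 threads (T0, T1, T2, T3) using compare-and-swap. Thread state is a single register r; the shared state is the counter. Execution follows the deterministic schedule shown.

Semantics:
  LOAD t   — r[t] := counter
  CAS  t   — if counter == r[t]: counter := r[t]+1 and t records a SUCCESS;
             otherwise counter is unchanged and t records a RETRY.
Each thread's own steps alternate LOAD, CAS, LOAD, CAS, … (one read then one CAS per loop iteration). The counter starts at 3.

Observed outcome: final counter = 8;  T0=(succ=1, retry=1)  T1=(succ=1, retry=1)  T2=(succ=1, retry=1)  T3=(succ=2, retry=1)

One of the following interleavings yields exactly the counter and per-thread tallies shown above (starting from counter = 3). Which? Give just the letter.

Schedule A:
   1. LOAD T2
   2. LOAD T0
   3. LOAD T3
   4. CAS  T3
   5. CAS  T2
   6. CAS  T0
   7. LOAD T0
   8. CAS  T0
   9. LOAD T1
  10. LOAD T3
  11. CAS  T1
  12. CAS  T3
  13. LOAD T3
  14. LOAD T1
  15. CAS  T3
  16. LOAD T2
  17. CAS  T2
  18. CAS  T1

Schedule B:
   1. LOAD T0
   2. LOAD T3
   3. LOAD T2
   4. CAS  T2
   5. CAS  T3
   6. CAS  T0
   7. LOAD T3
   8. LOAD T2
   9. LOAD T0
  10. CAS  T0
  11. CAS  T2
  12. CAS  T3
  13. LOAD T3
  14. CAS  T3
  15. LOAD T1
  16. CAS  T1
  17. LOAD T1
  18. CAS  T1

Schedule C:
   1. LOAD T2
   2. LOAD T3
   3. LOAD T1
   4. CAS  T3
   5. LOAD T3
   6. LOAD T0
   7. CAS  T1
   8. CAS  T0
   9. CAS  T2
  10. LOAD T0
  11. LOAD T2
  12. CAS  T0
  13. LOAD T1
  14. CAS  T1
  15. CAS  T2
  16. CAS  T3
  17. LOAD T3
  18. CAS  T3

Run A:
1. LOAD T2 → mem=3 r[T2]=3 [LOAD]
2. LOAD T0 → mem=3 r[T0]=3 [LOAD]
3. LOAD T3 → mem=3 r[T3]=3 [LOAD]
4. CAS T3 → mem=4 r[T3]=3 [OK]
5. CAS T2 → mem=4 r[T2]=3 [RETRY]
6. CAS T0 → mem=4 r[T0]=3 [RETRY]
7. LOAD T0 → mem=4 r[T0]=4 [LOAD]
8. CAS T0 → mem=5 r[T0]=4 [OK]
9. LOAD T1 → mem=5 r[T1]=5 [LOAD]
10. LOAD T3 → mem=5 r[T3]=5 [LOAD]
11. CAS T1 → mem=6 r[T1]=5 [OK]
12. CAS T3 → mem=6 r[T3]=5 [RETRY]
13. LOAD T3 → mem=6 r[T3]=6 [LOAD]
14. LOAD T1 → mem=6 r[T1]=6 [LOAD]
15. CAS T3 → mem=7 r[T3]=6 [OK]
16. LOAD T2 → mem=7 r[T2]=7 [LOAD]
17. CAS T2 → mem=8 r[T2]=7 [OK]
18. CAS T1 → mem=8 r[T1]=6 [RETRY]

A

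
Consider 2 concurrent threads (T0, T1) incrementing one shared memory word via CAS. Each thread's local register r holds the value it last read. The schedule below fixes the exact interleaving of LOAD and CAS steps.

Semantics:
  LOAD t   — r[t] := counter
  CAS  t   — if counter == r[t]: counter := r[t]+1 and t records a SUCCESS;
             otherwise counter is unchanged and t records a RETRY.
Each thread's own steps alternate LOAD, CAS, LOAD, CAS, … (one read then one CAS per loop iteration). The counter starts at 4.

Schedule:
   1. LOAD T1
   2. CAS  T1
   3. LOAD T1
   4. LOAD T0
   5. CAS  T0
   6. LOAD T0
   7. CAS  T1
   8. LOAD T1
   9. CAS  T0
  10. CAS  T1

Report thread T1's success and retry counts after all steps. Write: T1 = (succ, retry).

T1 = (1, 2)

1. LOAD T1 → mem=4 r[T1]=4 [LOAD]
2. CAS T1 → mem=5 r[T1]=4 [OK]
3. LOAD T1 → mem=5 r[T1]=5 [LOAD]
4. LOAD T0 → mem=5 r[T0]=5 [LOAD]
5. CAS T0 → mem=6 r[T0]=5 [OK]
6. LOAD T0 → mem=6 r[T0]=6 [LOAD]
7. CAS T1 → mem=6 r[T1]=5 [RETRY]
8. LOAD T1 → mem=6 r[T1]=6 [LOAD]
9. CAS T0 → mem=7 r[T0]=6 [OK]
10. CAS T1 → mem=7 r[T1]=6 [RETRY]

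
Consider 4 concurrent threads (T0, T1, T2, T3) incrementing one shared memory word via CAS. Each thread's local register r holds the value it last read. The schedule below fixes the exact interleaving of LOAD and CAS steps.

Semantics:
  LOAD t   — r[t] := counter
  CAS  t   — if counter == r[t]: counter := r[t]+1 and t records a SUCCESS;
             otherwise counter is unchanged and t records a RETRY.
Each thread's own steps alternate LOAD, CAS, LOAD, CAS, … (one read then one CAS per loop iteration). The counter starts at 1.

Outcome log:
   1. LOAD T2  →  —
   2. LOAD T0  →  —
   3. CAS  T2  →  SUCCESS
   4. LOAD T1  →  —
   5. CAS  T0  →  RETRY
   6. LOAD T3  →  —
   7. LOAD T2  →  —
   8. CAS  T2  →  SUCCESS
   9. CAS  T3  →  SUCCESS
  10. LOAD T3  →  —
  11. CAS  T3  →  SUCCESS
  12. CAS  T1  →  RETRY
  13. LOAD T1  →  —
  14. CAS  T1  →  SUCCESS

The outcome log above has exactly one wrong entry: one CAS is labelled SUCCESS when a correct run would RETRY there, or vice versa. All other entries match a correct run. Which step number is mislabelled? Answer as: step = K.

step = 9

Reference trace:
[1] T2.load  rd  (counter 1, T2.r 1)
[2] T0.load  rd  (counter 1, T0.r 1)
[3] T2.cas  hit  (counter 2, T2.r 1)
[4] T1.load  rd  (counter 2, T1.r 2)
[5] T0.cas  miss  (counter 2, T0.r 1)
[6] T3.load  rd  (counter 2, T3.r 2)
[7] T2.load  rd  (counter 2, T2.r 2)
[8] T2.cas  hit  (counter 3, T2.r 2)
[9] T3.cas  miss  (counter 3, T3.r 2)
[10] T3.load  rd  (counter 3, T3.r 3)
[11] T3.cas  hit  (counter 4, T3.r 3)
[12] T1.cas  miss  (counter 4, T1.r 2)
[13] T1.load  rd  (counter 4, T1.r 4)
[14] T1.cas  hit  (counter 5, T1.r 4)
Mismatch at 9.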